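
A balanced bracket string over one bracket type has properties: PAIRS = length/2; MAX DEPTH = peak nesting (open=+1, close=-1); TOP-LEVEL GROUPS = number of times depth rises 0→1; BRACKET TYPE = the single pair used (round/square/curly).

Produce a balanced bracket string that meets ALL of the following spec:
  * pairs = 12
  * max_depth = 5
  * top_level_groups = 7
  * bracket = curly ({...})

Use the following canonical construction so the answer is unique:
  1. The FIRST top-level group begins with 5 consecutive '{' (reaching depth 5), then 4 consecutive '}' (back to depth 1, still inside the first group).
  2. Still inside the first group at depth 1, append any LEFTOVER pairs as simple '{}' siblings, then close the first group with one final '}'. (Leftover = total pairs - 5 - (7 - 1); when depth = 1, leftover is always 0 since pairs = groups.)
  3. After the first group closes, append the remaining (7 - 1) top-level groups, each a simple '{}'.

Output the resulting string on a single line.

Spec: pairs=12 depth=5 groups=7
Leftover pairs = 12 - 5 - (7-1) = 1
First group: deep chain of depth 5 + 1 sibling pairs
Remaining 6 groups: simple '{}' each

Answer: {{{{{}}}}{}}{}{}{}{}{}{}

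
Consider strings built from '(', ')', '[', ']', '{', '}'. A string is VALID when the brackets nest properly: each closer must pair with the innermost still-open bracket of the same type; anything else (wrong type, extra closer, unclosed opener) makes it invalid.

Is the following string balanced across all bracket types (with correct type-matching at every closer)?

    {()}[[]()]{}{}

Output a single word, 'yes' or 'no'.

pos 0: push '{'; stack = {
pos 1: push '('; stack = {(
pos 2: ')' matches '('; pop; stack = {
pos 3: '}' matches '{'; pop; stack = (empty)
pos 4: push '['; stack = [
pos 5: push '['; stack = [[
pos 6: ']' matches '['; pop; stack = [
pos 7: push '('; stack = [(
pos 8: ')' matches '('; pop; stack = [
pos 9: ']' matches '['; pop; stack = (empty)
pos 10: push '{'; stack = {
pos 11: '}' matches '{'; pop; stack = (empty)
pos 12: push '{'; stack = {
pos 13: '}' matches '{'; pop; stack = (empty)
end: stack empty → VALID
Verdict: properly nested → yes

Answer: yes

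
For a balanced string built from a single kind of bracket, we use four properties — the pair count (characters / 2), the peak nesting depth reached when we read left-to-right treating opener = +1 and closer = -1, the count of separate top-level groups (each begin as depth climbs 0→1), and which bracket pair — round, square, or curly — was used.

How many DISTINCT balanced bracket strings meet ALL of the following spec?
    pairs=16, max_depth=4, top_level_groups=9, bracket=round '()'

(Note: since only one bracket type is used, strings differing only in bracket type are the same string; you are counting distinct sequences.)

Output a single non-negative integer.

Answer: 29619

Derivation:
Spec: pairs=16 depth=4 groups=9
Count(depth <= 4) = 86031
Count(depth <= 3) = 56412
Count(depth == 4) = 86031 - 56412 = 29619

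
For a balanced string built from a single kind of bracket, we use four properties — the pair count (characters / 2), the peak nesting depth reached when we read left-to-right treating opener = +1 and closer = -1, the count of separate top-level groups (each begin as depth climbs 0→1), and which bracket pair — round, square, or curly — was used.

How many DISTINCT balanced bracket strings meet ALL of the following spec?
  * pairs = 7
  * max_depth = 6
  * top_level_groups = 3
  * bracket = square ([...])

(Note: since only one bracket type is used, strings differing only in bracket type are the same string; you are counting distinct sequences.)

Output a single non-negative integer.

Answer: 0

Derivation:
Spec: pairs=7 depth=6 groups=3
Count(depth <= 6) = 90
Count(depth <= 5) = 90
Count(depth == 6) = 90 - 90 = 0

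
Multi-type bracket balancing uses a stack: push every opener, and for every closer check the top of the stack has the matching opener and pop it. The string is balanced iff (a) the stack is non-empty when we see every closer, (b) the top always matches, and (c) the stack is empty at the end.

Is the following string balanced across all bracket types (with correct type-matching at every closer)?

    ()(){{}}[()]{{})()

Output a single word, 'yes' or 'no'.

Answer: no

Derivation:
pos 0: push '('; stack = (
pos 1: ')' matches '('; pop; stack = (empty)
pos 2: push '('; stack = (
pos 3: ')' matches '('; pop; stack = (empty)
pos 4: push '{'; stack = {
pos 5: push '{'; stack = {{
pos 6: '}' matches '{'; pop; stack = {
pos 7: '}' matches '{'; pop; stack = (empty)
pos 8: push '['; stack = [
pos 9: push '('; stack = [(
pos 10: ')' matches '('; pop; stack = [
pos 11: ']' matches '['; pop; stack = (empty)
pos 12: push '{'; stack = {
pos 13: push '{'; stack = {{
pos 14: '}' matches '{'; pop; stack = {
pos 15: saw closer ')' but top of stack is '{' (expected '}') → INVALID
Verdict: type mismatch at position 15: ')' closes '{' → no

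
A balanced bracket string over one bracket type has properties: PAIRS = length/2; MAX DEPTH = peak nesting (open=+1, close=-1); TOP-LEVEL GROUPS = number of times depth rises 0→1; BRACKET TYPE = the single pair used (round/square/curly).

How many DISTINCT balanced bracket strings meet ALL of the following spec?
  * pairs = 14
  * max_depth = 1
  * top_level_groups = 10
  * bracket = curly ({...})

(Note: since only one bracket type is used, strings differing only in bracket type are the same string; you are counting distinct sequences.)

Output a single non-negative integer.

Spec: pairs=14 depth=1 groups=10
Count(depth <= 1) = 0
Count(depth <= 0) = 0
Count(depth == 1) = 0 - 0 = 0

Answer: 0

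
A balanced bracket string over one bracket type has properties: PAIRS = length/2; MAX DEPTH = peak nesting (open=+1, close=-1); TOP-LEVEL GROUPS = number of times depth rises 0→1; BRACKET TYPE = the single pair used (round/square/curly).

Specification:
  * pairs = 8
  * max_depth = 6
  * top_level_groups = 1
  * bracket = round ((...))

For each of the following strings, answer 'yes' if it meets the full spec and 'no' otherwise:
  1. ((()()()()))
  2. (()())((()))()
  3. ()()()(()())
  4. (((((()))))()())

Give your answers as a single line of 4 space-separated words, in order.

Answer: no no no yes

Derivation:
String 1 '((()()()()))': depth seq [1 2 3 2 3 2 3 2 3 2 1 0]
  -> pairs=6 depth=3 groups=1 -> no
String 2 '(()())((()))()': depth seq [1 2 1 2 1 0 1 2 3 2 1 0 1 0]
  -> pairs=7 depth=3 groups=3 -> no
String 3 '()()()(()())': depth seq [1 0 1 0 1 0 1 2 1 2 1 0]
  -> pairs=6 depth=2 groups=4 -> no
String 4 '(((((()))))()())': depth seq [1 2 3 4 5 6 5 4 3 2 1 2 1 2 1 0]
  -> pairs=8 depth=6 groups=1 -> yes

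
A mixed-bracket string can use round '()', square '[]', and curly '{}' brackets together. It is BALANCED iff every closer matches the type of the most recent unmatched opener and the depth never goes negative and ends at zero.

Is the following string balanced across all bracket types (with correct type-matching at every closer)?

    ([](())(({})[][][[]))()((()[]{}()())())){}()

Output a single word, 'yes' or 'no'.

pos 0: push '('; stack = (
pos 1: push '['; stack = ([
pos 2: ']' matches '['; pop; stack = (
pos 3: push '('; stack = ((
pos 4: push '('; stack = (((
pos 5: ')' matches '('; pop; stack = ((
pos 6: ')' matches '('; pop; stack = (
pos 7: push '('; stack = ((
pos 8: push '('; stack = (((
pos 9: push '{'; stack = ((({
pos 10: '}' matches '{'; pop; stack = (((
pos 11: ')' matches '('; pop; stack = ((
pos 12: push '['; stack = (([
pos 13: ']' matches '['; pop; stack = ((
pos 14: push '['; stack = (([
pos 15: ']' matches '['; pop; stack = ((
pos 16: push '['; stack = (([
pos 17: push '['; stack = (([[
pos 18: ']' matches '['; pop; stack = (([
pos 19: saw closer ')' but top of stack is '[' (expected ']') → INVALID
Verdict: type mismatch at position 19: ')' closes '[' → no

Answer: no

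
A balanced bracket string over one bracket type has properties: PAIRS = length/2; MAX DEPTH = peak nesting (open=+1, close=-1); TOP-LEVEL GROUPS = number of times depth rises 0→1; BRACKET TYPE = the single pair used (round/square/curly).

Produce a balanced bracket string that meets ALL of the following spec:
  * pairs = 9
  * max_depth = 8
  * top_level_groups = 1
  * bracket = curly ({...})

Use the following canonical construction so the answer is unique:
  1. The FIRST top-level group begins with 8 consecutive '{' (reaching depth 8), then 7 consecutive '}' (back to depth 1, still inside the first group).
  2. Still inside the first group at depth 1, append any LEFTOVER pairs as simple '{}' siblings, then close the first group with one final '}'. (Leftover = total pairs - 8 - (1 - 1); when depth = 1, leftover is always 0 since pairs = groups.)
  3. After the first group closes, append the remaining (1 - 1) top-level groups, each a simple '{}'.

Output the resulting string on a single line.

Spec: pairs=9 depth=8 groups=1
Leftover pairs = 9 - 8 - (1-1) = 1
First group: deep chain of depth 8 + 1 sibling pairs
Remaining 0 groups: simple '{}' each

Answer: {{{{{{{{}}}}}}}{}}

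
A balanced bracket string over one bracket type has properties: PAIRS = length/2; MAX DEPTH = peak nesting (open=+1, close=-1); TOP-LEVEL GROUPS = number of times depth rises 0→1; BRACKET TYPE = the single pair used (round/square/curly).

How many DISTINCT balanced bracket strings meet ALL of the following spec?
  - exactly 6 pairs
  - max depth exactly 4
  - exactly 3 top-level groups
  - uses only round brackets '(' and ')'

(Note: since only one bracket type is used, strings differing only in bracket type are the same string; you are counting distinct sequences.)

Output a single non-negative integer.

Spec: pairs=6 depth=4 groups=3
Count(depth <= 4) = 28
Count(depth <= 3) = 25
Count(depth == 4) = 28 - 25 = 3

Answer: 3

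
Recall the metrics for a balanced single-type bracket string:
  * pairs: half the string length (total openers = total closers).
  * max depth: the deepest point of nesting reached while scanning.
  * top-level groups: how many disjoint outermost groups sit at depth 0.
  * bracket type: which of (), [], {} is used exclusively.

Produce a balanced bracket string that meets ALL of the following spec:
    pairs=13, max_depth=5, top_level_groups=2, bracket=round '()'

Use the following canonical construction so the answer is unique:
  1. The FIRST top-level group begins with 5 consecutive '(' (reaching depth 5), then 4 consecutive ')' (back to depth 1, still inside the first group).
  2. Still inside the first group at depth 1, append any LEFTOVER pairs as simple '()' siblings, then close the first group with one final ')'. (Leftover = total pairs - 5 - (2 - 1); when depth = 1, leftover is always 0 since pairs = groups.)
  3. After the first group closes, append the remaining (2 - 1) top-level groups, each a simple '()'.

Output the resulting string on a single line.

Spec: pairs=13 depth=5 groups=2
Leftover pairs = 13 - 5 - (2-1) = 7
First group: deep chain of depth 5 + 7 sibling pairs
Remaining 1 groups: simple '()' each

Answer: ((((())))()()()()()()())()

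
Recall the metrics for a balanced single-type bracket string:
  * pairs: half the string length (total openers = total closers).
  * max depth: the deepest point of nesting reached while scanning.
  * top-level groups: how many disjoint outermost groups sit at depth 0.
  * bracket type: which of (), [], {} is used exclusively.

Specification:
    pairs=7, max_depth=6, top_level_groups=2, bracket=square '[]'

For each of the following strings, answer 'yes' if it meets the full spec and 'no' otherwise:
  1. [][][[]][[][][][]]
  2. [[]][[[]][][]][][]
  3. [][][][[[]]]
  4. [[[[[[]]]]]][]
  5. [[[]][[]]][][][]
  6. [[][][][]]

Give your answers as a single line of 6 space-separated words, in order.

String 1 '[][][[]][[][][][]]': depth seq [1 0 1 0 1 2 1 0 1 2 1 2 1 2 1 2 1 0]
  -> pairs=9 depth=2 groups=4 -> no
String 2 '[[]][[[]][][]][][]': depth seq [1 2 1 0 1 2 3 2 1 2 1 2 1 0 1 0 1 0]
  -> pairs=9 depth=3 groups=4 -> no
String 3 '[][][][[[]]]': depth seq [1 0 1 0 1 0 1 2 3 2 1 0]
  -> pairs=6 depth=3 groups=4 -> no
String 4 '[[[[[[]]]]]][]': depth seq [1 2 3 4 5 6 5 4 3 2 1 0 1 0]
  -> pairs=7 depth=6 groups=2 -> yes
String 5 '[[[]][[]]][][][]': depth seq [1 2 3 2 1 2 3 2 1 0 1 0 1 0 1 0]
  -> pairs=8 depth=3 groups=4 -> no
String 6 '[[][][][]]': depth seq [1 2 1 2 1 2 1 2 1 0]
  -> pairs=5 depth=2 groups=1 -> no

Answer: no no no yes no no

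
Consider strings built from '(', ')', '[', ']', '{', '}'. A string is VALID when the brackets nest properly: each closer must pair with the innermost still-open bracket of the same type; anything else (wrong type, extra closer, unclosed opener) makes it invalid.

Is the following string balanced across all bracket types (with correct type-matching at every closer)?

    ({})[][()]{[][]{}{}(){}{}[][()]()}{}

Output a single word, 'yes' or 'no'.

Answer: yes

Derivation:
pos 0: push '('; stack = (
pos 1: push '{'; stack = ({
pos 2: '}' matches '{'; pop; stack = (
pos 3: ')' matches '('; pop; stack = (empty)
pos 4: push '['; stack = [
pos 5: ']' matches '['; pop; stack = (empty)
pos 6: push '['; stack = [
pos 7: push '('; stack = [(
pos 8: ')' matches '('; pop; stack = [
pos 9: ']' matches '['; pop; stack = (empty)
pos 10: push '{'; stack = {
pos 11: push '['; stack = {[
pos 12: ']' matches '['; pop; stack = {
pos 13: push '['; stack = {[
pos 14: ']' matches '['; pop; stack = {
pos 15: push '{'; stack = {{
pos 16: '}' matches '{'; pop; stack = {
pos 17: push '{'; stack = {{
pos 18: '}' matches '{'; pop; stack = {
pos 19: push '('; stack = {(
pos 20: ')' matches '('; pop; stack = {
pos 21: push '{'; stack = {{
pos 22: '}' matches '{'; pop; stack = {
pos 23: push '{'; stack = {{
pos 24: '}' matches '{'; pop; stack = {
pos 25: push '['; stack = {[
pos 26: ']' matches '['; pop; stack = {
pos 27: push '['; stack = {[
pos 28: push '('; stack = {[(
pos 29: ')' matches '('; pop; stack = {[
pos 30: ']' matches '['; pop; stack = {
pos 31: push '('; stack = {(
pos 32: ')' matches '('; pop; stack = {
pos 33: '}' matches '{'; pop; stack = (empty)
pos 34: push '{'; stack = {
pos 35: '}' matches '{'; pop; stack = (empty)
end: stack empty → VALID
Verdict: properly nested → yes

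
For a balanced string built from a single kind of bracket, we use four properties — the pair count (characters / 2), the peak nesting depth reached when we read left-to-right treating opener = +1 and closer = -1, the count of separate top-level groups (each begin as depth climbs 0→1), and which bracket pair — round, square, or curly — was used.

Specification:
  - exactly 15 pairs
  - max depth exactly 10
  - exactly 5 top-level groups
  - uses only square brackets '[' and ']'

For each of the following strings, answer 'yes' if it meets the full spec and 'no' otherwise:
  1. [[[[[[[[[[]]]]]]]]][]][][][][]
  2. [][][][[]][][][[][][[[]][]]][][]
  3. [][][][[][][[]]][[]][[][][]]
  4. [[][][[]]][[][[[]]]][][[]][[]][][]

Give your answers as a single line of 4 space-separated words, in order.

String 1 '[[[[[[[[[[]]]]]]]]][]][][][][]': depth seq [1 2 3 4 5 6 7 8 9 10 9 8 7 6 5 4 3 2 1 2 1 0 1 0 1 0 1 0 1 0]
  -> pairs=15 depth=10 groups=5 -> yes
String 2 '[][][][[]][][][[][][[[]][]]][][]': depth seq [1 0 1 0 1 0 1 2 1 0 1 0 1 0 1 2 1 2 1 2 3 4 3 2 3 2 1 0 1 0 1 0]
  -> pairs=16 depth=4 groups=9 -> no
String 3 '[][][][[][][[]]][[]][[][][]]': depth seq [1 0 1 0 1 0 1 2 1 2 1 2 3 2 1 0 1 2 1 0 1 2 1 2 1 2 1 0]
  -> pairs=14 depth=3 groups=6 -> no
String 4 '[[][][[]]][[][[[]]]][][[]][[]][][]': depth seq [1 2 1 2 1 2 3 2 1 0 1 2 1 2 3 4 3 2 1 0 1 0 1 2 1 0 1 2 1 0 1 0 1 0]
  -> pairs=17 depth=4 groups=7 -> no

Answer: yes no no no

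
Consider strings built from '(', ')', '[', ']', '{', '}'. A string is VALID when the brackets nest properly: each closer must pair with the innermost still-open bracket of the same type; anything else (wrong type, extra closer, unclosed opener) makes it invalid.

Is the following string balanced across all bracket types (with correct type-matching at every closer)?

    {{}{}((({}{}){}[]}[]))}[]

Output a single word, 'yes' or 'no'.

Answer: no

Derivation:
pos 0: push '{'; stack = {
pos 1: push '{'; stack = {{
pos 2: '}' matches '{'; pop; stack = {
pos 3: push '{'; stack = {{
pos 4: '}' matches '{'; pop; stack = {
pos 5: push '('; stack = {(
pos 6: push '('; stack = {((
pos 7: push '('; stack = {(((
pos 8: push '{'; stack = {((({
pos 9: '}' matches '{'; pop; stack = {(((
pos 10: push '{'; stack = {((({
pos 11: '}' matches '{'; pop; stack = {(((
pos 12: ')' matches '('; pop; stack = {((
pos 13: push '{'; stack = {(({
pos 14: '}' matches '{'; pop; stack = {((
pos 15: push '['; stack = {(([
pos 16: ']' matches '['; pop; stack = {((
pos 17: saw closer '}' but top of stack is '(' (expected ')') → INVALID
Verdict: type mismatch at position 17: '}' closes '(' → no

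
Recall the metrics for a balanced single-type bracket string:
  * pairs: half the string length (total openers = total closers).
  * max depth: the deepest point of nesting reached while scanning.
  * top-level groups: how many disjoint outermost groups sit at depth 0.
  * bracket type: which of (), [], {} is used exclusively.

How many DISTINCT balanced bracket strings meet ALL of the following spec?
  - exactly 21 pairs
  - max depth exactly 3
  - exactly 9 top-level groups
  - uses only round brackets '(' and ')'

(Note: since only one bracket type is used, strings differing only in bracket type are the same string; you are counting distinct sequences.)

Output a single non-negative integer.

Answer: 16372662

Derivation:
Spec: pairs=21 depth=3 groups=9
Count(depth <= 3) = 16498632
Count(depth <= 2) = 125970
Count(depth == 3) = 16498632 - 125970 = 16372662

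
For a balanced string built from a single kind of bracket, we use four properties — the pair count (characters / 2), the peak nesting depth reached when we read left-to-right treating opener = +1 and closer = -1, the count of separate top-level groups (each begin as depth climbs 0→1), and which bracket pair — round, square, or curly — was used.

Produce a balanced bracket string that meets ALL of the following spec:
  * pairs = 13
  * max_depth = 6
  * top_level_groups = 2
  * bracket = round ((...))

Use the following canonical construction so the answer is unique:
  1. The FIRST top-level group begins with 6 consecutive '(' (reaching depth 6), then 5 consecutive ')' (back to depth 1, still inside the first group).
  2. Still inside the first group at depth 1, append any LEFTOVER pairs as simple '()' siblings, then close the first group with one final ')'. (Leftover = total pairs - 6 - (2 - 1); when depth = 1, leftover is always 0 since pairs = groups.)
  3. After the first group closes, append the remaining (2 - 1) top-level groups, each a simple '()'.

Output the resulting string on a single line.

Answer: (((((()))))()()()()()())()

Derivation:
Spec: pairs=13 depth=6 groups=2
Leftover pairs = 13 - 6 - (2-1) = 6
First group: deep chain of depth 6 + 6 sibling pairs
Remaining 1 groups: simple '()' each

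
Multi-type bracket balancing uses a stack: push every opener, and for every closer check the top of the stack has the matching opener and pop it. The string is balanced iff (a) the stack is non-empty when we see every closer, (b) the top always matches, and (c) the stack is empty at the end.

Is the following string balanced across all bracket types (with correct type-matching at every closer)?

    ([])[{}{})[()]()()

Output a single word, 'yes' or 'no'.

Answer: no

Derivation:
pos 0: push '('; stack = (
pos 1: push '['; stack = ([
pos 2: ']' matches '['; pop; stack = (
pos 3: ')' matches '('; pop; stack = (empty)
pos 4: push '['; stack = [
pos 5: push '{'; stack = [{
pos 6: '}' matches '{'; pop; stack = [
pos 7: push '{'; stack = [{
pos 8: '}' matches '{'; pop; stack = [
pos 9: saw closer ')' but top of stack is '[' (expected ']') → INVALID
Verdict: type mismatch at position 9: ')' closes '[' → no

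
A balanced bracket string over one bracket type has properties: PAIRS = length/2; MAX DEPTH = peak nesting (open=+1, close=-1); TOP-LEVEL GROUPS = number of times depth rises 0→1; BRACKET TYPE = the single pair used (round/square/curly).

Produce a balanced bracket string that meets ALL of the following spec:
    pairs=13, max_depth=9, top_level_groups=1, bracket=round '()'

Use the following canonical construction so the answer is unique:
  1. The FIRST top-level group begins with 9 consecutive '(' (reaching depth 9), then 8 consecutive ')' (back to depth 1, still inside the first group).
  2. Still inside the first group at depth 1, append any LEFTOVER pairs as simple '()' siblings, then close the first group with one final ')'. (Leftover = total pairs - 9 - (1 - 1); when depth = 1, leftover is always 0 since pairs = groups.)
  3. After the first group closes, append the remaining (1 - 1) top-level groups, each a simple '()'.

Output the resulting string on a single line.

Spec: pairs=13 depth=9 groups=1
Leftover pairs = 13 - 9 - (1-1) = 4
First group: deep chain of depth 9 + 4 sibling pairs
Remaining 0 groups: simple '()' each

Answer: ((((((((())))))))()()()())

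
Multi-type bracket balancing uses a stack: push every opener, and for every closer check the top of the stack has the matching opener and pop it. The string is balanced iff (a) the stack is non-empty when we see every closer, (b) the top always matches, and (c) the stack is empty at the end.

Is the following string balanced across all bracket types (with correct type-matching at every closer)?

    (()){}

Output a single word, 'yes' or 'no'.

pos 0: push '('; stack = (
pos 1: push '('; stack = ((
pos 2: ')' matches '('; pop; stack = (
pos 3: ')' matches '('; pop; stack = (empty)
pos 4: push '{'; stack = {
pos 5: '}' matches '{'; pop; stack = (empty)
end: stack empty → VALID
Verdict: properly nested → yes

Answer: yes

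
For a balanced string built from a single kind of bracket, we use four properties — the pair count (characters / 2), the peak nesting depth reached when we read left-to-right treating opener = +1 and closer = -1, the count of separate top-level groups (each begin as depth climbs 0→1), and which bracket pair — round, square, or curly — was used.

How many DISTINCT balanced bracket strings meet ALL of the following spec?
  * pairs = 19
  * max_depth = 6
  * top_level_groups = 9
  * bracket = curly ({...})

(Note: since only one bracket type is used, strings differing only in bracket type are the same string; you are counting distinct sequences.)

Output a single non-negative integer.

Answer: 416709

Derivation:
Spec: pairs=19 depth=6 groups=9
Count(depth <= 6) = 6087501
Count(depth <= 5) = 5670792
Count(depth == 6) = 6087501 - 5670792 = 416709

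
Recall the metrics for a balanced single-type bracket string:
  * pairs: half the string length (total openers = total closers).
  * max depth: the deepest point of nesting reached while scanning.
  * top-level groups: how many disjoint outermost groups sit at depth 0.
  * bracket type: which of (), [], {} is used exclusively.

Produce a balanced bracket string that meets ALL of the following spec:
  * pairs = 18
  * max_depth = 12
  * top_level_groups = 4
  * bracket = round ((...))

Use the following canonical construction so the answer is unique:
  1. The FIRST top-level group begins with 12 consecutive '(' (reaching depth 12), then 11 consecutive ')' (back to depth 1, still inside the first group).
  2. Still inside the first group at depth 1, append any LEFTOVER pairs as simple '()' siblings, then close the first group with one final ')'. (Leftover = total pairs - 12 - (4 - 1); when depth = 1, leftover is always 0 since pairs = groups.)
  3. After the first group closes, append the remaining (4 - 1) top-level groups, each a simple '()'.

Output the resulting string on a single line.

Spec: pairs=18 depth=12 groups=4
Leftover pairs = 18 - 12 - (4-1) = 3
First group: deep chain of depth 12 + 3 sibling pairs
Remaining 3 groups: simple '()' each

Answer: (((((((((((()))))))))))()()())()()()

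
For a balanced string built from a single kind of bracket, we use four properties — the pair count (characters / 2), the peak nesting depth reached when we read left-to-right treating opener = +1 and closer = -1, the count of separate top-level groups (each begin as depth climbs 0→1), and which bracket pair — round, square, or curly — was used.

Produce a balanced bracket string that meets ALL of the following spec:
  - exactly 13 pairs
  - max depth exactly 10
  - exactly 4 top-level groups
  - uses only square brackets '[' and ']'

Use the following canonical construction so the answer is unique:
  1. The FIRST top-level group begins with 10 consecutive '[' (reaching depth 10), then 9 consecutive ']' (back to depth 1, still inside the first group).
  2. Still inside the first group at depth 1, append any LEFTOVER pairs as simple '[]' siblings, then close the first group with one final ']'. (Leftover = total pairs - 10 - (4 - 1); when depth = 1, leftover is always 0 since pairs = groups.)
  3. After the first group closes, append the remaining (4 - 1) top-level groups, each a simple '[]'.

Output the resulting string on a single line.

Spec: pairs=13 depth=10 groups=4
Leftover pairs = 13 - 10 - (4-1) = 0
First group: deep chain of depth 10 + 0 sibling pairs
Remaining 3 groups: simple '[]' each

Answer: [[[[[[[[[[]]]]]]]]]][][][]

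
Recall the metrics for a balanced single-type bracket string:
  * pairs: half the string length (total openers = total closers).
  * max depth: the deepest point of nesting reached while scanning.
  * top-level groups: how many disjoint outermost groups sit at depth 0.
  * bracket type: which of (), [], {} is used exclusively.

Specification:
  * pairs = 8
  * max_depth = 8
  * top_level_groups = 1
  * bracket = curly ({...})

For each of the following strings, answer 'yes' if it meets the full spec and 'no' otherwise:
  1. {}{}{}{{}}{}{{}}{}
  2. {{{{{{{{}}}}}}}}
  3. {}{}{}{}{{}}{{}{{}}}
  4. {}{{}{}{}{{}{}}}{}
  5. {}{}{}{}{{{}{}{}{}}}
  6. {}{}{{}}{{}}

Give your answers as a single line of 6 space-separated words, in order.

String 1 '{}{}{}{{}}{}{{}}{}': depth seq [1 0 1 0 1 0 1 2 1 0 1 0 1 2 1 0 1 0]
  -> pairs=9 depth=2 groups=7 -> no
String 2 '{{{{{{{{}}}}}}}}': depth seq [1 2 3 4 5 6 7 8 7 6 5 4 3 2 1 0]
  -> pairs=8 depth=8 groups=1 -> yes
String 3 '{}{}{}{}{{}}{{}{{}}}': depth seq [1 0 1 0 1 0 1 0 1 2 1 0 1 2 1 2 3 2 1 0]
  -> pairs=10 depth=3 groups=6 -> no
String 4 '{}{{}{}{}{{}{}}}{}': depth seq [1 0 1 2 1 2 1 2 1 2 3 2 3 2 1 0 1 0]
  -> pairs=9 depth=3 groups=3 -> no
String 5 '{}{}{}{}{{{}{}{}{}}}': depth seq [1 0 1 0 1 0 1 0 1 2 3 2 3 2 3 2 3 2 1 0]
  -> pairs=10 depth=3 groups=5 -> no
String 6 '{}{}{{}}{{}}': depth seq [1 0 1 0 1 2 1 0 1 2 1 0]
  -> pairs=6 depth=2 groups=4 -> no

Answer: no yes no no no no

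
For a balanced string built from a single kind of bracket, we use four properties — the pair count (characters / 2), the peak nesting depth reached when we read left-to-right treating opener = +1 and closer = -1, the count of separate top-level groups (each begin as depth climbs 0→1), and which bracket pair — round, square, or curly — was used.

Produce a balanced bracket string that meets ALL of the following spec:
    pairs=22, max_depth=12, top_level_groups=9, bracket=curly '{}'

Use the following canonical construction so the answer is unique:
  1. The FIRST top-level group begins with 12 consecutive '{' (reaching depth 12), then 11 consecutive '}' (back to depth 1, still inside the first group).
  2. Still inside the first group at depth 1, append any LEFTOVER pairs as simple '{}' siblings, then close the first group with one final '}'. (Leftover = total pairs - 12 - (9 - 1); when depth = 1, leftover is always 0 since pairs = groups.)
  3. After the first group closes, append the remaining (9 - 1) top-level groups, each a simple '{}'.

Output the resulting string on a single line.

Spec: pairs=22 depth=12 groups=9
Leftover pairs = 22 - 12 - (9-1) = 2
First group: deep chain of depth 12 + 2 sibling pairs
Remaining 8 groups: simple '{}' each

Answer: {{{{{{{{{{{{}}}}}}}}}}}{}{}}{}{}{}{}{}{}{}{}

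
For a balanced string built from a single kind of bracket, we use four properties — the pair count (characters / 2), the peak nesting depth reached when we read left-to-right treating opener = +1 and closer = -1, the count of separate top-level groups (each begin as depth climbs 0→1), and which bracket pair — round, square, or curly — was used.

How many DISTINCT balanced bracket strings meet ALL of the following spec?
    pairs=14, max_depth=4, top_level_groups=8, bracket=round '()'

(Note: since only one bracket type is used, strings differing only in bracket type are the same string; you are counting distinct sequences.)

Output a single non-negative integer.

Spec: pairs=14 depth=4 groups=8
Count(depth <= 4) = 14432
Count(depth <= 3) = 10364
Count(depth == 4) = 14432 - 10364 = 4068

Answer: 4068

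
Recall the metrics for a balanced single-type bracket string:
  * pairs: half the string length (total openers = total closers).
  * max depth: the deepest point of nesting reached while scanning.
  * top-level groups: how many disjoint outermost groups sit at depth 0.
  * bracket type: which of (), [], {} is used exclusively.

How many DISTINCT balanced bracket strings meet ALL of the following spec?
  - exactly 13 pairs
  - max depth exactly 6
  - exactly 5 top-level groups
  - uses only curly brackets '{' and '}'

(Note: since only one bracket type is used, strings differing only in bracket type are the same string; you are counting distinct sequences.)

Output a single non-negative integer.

Answer: 3145

Derivation:
Spec: pairs=13 depth=6 groups=5
Count(depth <= 6) = 47695
Count(depth <= 5) = 44550
Count(depth == 6) = 47695 - 44550 = 3145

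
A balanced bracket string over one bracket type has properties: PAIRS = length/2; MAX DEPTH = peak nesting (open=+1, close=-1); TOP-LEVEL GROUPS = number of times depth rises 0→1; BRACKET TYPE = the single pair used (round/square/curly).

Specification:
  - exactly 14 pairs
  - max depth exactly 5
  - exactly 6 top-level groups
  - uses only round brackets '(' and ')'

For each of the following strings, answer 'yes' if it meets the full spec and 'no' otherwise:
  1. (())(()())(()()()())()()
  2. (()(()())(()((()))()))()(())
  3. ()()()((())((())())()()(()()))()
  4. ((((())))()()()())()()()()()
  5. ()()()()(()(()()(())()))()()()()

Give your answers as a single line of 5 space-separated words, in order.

String 1 '(())(()())(()()()())()()': depth seq [1 2 1 0 1 2 1 2 1 0 1 2 1 2 1 2 1 2 1 0 1 0 1 0]
  -> pairs=12 depth=2 groups=5 -> no
String 2 '(()(()())(()((()))()))()(())': depth seq [1 2 1 2 3 2 3 2 1 2 3 2 3 4 5 4 3 2 3 2 1 0 1 0 1 2 1 0]
  -> pairs=14 depth=5 groups=3 -> no
String 3 '()()()((())((())())()()(()()))()': depth seq [1 0 1 0 1 0 1 2 3 2 1 2 3 4 3 2 3 2 1 2 1 2 1 2 3 2 3 2 1 0 1 0]
  -> pairs=16 depth=4 groups=5 -> no
String 4 '((((())))()()()())()()()()()': depth seq [1 2 3 4 5 4 3 2 1 2 1 2 1 2 1 2 1 0 1 0 1 0 1 0 1 0 1 0]
  -> pairs=14 depth=5 groups=6 -> yes
String 5 '()()()()(()(()()(())()))()()()()': depth seq [1 0 1 0 1 0 1 0 1 2 1 2 3 2 3 2 3 4 3 2 3 2 1 0 1 0 1 0 1 0 1 0]
  -> pairs=16 depth=4 groups=9 -> no

Answer: no no no yes no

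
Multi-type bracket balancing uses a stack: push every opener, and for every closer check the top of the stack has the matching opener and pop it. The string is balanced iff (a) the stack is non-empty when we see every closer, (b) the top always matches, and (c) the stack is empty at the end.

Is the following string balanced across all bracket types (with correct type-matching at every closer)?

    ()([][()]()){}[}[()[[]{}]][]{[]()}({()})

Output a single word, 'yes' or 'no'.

Answer: no

Derivation:
pos 0: push '('; stack = (
pos 1: ')' matches '('; pop; stack = (empty)
pos 2: push '('; stack = (
pos 3: push '['; stack = ([
pos 4: ']' matches '['; pop; stack = (
pos 5: push '['; stack = ([
pos 6: push '('; stack = ([(
pos 7: ')' matches '('; pop; stack = ([
pos 8: ']' matches '['; pop; stack = (
pos 9: push '('; stack = ((
pos 10: ')' matches '('; pop; stack = (
pos 11: ')' matches '('; pop; stack = (empty)
pos 12: push '{'; stack = {
pos 13: '}' matches '{'; pop; stack = (empty)
pos 14: push '['; stack = [
pos 15: saw closer '}' but top of stack is '[' (expected ']') → INVALID
Verdict: type mismatch at position 15: '}' closes '[' → no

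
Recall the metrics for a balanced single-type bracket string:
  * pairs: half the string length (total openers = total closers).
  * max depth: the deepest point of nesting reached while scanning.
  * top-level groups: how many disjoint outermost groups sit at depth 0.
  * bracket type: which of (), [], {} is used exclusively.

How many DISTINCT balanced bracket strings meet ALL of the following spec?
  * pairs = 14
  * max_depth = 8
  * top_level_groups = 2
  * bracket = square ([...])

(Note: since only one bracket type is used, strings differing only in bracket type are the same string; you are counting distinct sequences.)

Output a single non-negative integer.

Spec: pairs=14 depth=8 groups=2
Count(depth <= 8) = 726200
Count(depth <= 7) = 682640
Count(depth == 8) = 726200 - 682640 = 43560

Answer: 43560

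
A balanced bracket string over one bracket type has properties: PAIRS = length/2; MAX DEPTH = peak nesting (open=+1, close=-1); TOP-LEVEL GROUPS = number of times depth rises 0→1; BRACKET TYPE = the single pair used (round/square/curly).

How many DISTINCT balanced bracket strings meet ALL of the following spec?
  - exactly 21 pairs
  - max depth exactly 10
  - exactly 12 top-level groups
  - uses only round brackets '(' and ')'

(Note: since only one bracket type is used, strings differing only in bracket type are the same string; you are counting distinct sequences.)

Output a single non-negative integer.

Spec: pairs=21 depth=10 groups=12
Count(depth <= 10) = 5722860
Count(depth <= 9) = 5722848
Count(depth == 10) = 5722860 - 5722848 = 12

Answer: 12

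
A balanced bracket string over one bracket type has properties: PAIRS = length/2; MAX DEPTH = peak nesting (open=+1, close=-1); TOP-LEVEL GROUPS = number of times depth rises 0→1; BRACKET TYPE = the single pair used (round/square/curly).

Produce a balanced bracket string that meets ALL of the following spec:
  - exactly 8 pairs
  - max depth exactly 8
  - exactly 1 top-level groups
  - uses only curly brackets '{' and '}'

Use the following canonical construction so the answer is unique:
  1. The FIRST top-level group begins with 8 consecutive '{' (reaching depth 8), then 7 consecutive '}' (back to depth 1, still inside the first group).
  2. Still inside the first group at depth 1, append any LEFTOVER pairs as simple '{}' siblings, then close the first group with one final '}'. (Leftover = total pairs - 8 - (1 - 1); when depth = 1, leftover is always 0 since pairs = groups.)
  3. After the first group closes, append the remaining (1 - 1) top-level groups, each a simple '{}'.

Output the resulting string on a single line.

Spec: pairs=8 depth=8 groups=1
Leftover pairs = 8 - 8 - (1-1) = 0
First group: deep chain of depth 8 + 0 sibling pairs
Remaining 0 groups: simple '{}' each

Answer: {{{{{{{{}}}}}}}}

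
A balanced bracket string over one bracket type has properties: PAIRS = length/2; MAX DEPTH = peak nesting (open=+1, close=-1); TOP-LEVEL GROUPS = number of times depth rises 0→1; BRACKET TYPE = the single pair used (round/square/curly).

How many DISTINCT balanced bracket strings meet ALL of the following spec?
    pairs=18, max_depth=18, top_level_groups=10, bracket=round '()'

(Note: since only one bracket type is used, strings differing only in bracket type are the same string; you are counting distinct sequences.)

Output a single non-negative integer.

Spec: pairs=18 depth=18 groups=10
Count(depth <= 18) = 600875
Count(depth <= 17) = 600875
Count(depth == 18) = 600875 - 600875 = 0

Answer: 0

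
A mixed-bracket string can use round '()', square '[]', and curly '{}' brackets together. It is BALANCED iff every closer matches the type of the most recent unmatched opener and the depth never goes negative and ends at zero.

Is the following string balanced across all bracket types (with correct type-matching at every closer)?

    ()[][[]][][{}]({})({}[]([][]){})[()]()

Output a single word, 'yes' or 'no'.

pos 0: push '('; stack = (
pos 1: ')' matches '('; pop; stack = (empty)
pos 2: push '['; stack = [
pos 3: ']' matches '['; pop; stack = (empty)
pos 4: push '['; stack = [
pos 5: push '['; stack = [[
pos 6: ']' matches '['; pop; stack = [
pos 7: ']' matches '['; pop; stack = (empty)
pos 8: push '['; stack = [
pos 9: ']' matches '['; pop; stack = (empty)
pos 10: push '['; stack = [
pos 11: push '{'; stack = [{
pos 12: '}' matches '{'; pop; stack = [
pos 13: ']' matches '['; pop; stack = (empty)
pos 14: push '('; stack = (
pos 15: push '{'; stack = ({
pos 16: '}' matches '{'; pop; stack = (
pos 17: ')' matches '('; pop; stack = (empty)
pos 18: push '('; stack = (
pos 19: push '{'; stack = ({
pos 20: '}' matches '{'; pop; stack = (
pos 21: push '['; stack = ([
pos 22: ']' matches '['; pop; stack = (
pos 23: push '('; stack = ((
pos 24: push '['; stack = (([
pos 25: ']' matches '['; pop; stack = ((
pos 26: push '['; stack = (([
pos 27: ']' matches '['; pop; stack = ((
pos 28: ')' matches '('; pop; stack = (
pos 29: push '{'; stack = ({
pos 30: '}' matches '{'; pop; stack = (
pos 31: ')' matches '('; pop; stack = (empty)
pos 32: push '['; stack = [
pos 33: push '('; stack = [(
pos 34: ')' matches '('; pop; stack = [
pos 35: ']' matches '['; pop; stack = (empty)
pos 36: push '('; stack = (
pos 37: ')' matches '('; pop; stack = (empty)
end: stack empty → VALID
Verdict: properly nested → yes

Answer: yes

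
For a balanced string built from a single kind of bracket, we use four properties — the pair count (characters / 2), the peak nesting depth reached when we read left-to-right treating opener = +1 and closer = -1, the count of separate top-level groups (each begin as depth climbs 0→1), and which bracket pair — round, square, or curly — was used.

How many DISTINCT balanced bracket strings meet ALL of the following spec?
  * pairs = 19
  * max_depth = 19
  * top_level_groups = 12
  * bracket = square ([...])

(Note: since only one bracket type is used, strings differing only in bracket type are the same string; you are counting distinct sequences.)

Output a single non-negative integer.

Answer: 0

Derivation:
Spec: pairs=19 depth=19 groups=12
Count(depth <= 19) = 303600
Count(depth <= 18) = 303600
Count(depth == 19) = 303600 - 303600 = 0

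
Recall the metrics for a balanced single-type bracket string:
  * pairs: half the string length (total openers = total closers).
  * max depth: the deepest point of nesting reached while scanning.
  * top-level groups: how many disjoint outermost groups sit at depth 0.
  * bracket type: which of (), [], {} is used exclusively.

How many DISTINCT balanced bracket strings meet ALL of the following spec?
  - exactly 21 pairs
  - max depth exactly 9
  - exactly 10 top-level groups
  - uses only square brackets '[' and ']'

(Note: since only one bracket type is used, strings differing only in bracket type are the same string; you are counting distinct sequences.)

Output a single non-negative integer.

Answer: 31920

Derivation:
Spec: pairs=21 depth=9 groups=10
Count(depth <= 9) = 40316110
Count(depth <= 8) = 40284190
Count(depth == 9) = 40316110 - 40284190 = 31920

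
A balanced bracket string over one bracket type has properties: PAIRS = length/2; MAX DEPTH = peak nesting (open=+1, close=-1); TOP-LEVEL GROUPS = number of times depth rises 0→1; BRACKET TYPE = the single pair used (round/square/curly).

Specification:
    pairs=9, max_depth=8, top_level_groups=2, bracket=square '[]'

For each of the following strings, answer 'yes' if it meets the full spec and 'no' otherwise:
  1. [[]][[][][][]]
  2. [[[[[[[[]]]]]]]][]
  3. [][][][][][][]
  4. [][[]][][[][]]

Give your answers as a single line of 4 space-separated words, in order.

String 1 '[[]][[][][][]]': depth seq [1 2 1 0 1 2 1 2 1 2 1 2 1 0]
  -> pairs=7 depth=2 groups=2 -> no
String 2 '[[[[[[[[]]]]]]]][]': depth seq [1 2 3 4 5 6 7 8 7 6 5 4 3 2 1 0 1 0]
  -> pairs=9 depth=8 groups=2 -> yes
String 3 '[][][][][][][]': depth seq [1 0 1 0 1 0 1 0 1 0 1 0 1 0]
  -> pairs=7 depth=1 groups=7 -> no
String 4 '[][[]][][[][]]': depth seq [1 0 1 2 1 0 1 0 1 2 1 2 1 0]
  -> pairs=7 depth=2 groups=4 -> no

Answer: no yes no no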